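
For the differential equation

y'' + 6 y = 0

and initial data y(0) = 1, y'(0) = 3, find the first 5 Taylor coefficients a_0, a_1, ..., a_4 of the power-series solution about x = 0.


Ansatz: y(x) = sum_{n>=0} a_n x^n, so y'(x) = sum_{n>=1} n a_n x^(n-1) and y''(x) = sum_{n>=2} n(n-1) a_n x^(n-2).
Substitute into P(x) y'' + Q(x) y' + R(x) y = 0 with P(x) = 1, Q(x) = 0, R(x) = 6, and match powers of x.
Initial conditions: a_0 = 1, a_1 = 3.
Setting the coefficient of each power of x to zero and solving order by order (substituting the coefficients already found):
  x^0: 2 a_2 + 6 a_0 = 0  ->  2 a_2 = -6 a_0 = -6  ->  a_2 = -3
  x^1: 6 a_3 + 6 a_1 = 0  ->  6 a_3 = -6 a_1 = -18  ->  a_3 = -3
  x^2: 12 a_4 + 6 a_2 = 0  ->  12 a_4 = -6 a_2 = 18  ->  a_4 = 3/2
Truncated series: y(x) = 1 + 3 x - 3 x^2 - 3 x^3 + (3/2) x^4 + O(x^5).

a_0 = 1; a_1 = 3; a_2 = -3; a_3 = -3; a_4 = 3/2


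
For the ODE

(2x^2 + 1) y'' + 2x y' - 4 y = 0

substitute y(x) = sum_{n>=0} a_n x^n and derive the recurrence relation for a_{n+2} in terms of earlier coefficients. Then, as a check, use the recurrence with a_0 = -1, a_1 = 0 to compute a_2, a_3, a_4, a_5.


Substitute y = sum_n a_n x^n.
(1 + 2 x^2) y'' contributes (n+2)(n+1) a_{n+2} + 2 n(n-1) a_n at x^n.
2 x y'(x) contributes 2 n a_n at x^n.
-4 y(x) contributes -4 a_n at x^n.
Matching x^n: (n+2)(n+1) a_{n+2} + (2 n(n-1) + 2 n - 4) a_n = 0.
Thus a_{n+2} = (-2 n(n-1) - 2 n + 4) / ((n+1)(n+2)) * a_n.

Check with a_0 = -1, a_1 = 0 (apply the recurrence for n = 0, 1, 2, 3): a_0 = -1, a_1 = 0, a_2 = -2, a_3 = 0, a_4 = 2/3, a_5 = 0.

a_(n+2) = (-2 n(n-1) - 2 n + 4) / ((n+1)(n+2)) * a_n; check: a_0 = -1, a_1 = 0, a_2 = -2, a_3 = 0, a_4 = 2/3, a_5 = 0


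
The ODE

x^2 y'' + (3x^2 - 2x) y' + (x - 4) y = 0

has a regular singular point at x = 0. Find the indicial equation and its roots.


Divide by x^2 to reach normal form y'' + P_1(x) y' + P_2(x) y = 0 with P_1(x) = 3 - 2/x and P_2(x) = 1/x - 4/x^2.
x = 0 is a singular point because the y'-coefficient 3 - 2/x has a pole at x = 0 and the y-coefficient 1/x - 4/x^2 has a pole at x = 0.
It is a regular singular point because x P_1(x) = p(x) = 3x - 2 and x^2 P_2(x) = q(x) = x - 4 are polynomials, hence analytic at x = 0.
p(0) = -2,  q(0) = -4.
Indicial equation: r(r-1) + p(0) r + q(0) = 0, i.e. r^2 + (p(0) - 1) r + q(0) = 0, i.e. r^2 - 3 r - 4 = 0.
Discriminant: (-3)^2 - 4(-4) = 25, so r = (3 ± 5)/2.
Solving: r_1 = 4, r_2 = -1.

indicial: r^2 - 3 r - 4 = 0; roots r_1 = 4, r_2 = -1


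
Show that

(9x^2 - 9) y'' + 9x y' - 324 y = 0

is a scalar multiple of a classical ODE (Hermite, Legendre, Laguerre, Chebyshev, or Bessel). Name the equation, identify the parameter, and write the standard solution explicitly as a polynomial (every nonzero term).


All three coefficients share the factor -9; dividing through by -9 gives  (1 - x^2) y'' - x y' + 36 y = 0.
This matches the Chebyshev equation (1 - x^2) y'' - x y' + n^2 y = 0 (note the -x y' term, not -2x y') with n^2 = 36, so n = 6; the polynomial solution is T_6(x).
With y = sum_k a_k x^k, matching x^k gives (k+2)(k+1) a_{k+2} = (k^2 - n^2) a_k = (k - 6)(k + 6) a_k. The right side vanishes at k = 6, so the series with the parity of 6 terminates at degree 6.
Standard normalization: leading coefficient of T_n is 2^(n-1), so a_6 = 2^5 = 32. Work downward with a_k = (k+1)(k+2) a_{k+2} / ((k - 6)(k + 6)):
  a_4 = (5)(6)(32) / ((4 - 6)(4 + 6)) = 960/(-20) = -48
  a_2 = (3)(4)(-48) / ((2 - 6)(2 + 6)) = -576/(-32) = 18
  a_0 = (1)(2)(18) / ((0 - 6)(0 + 6)) = 36/(-36) = -1
Hence T_6(x) = 32 x^6 - 48 x^4 + 18 x^2 - 1.

T_6(x); series = 32 x^6 - 48 x^4 + 18 x^2 - 1


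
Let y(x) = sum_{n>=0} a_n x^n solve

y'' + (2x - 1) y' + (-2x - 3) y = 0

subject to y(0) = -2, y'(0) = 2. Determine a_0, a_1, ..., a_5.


Ansatz: y(x) = sum_{n>=0} a_n x^n, so y'(x) = sum_{n>=1} n a_n x^(n-1) and y''(x) = sum_{n>=2} n(n-1) a_n x^(n-2).
Substitute into P(x) y'' + Q(x) y' + R(x) y = 0 with P(x) = 1, Q(x) = 2x - 1, R(x) = -2x - 3, and match powers of x.
Initial conditions: a_0 = -2, a_1 = 2.
Setting the coefficient of each power of x to zero and solving order by order (substituting the coefficients already found):
  x^0: 2 a_2 - a_1 - 3 a_0 = 0  ->  2 a_2 = a_1 + 3 a_0 = -4  ->  a_2 = -2
  x^1: 6 a_3 - 2 a_2 - a_1 - 2 a_0 = 0  ->  6 a_3 = 2 a_2 + a_1 + 2 a_0 = -6  ->  a_3 = -1
  x^2: 12 a_4 - 3 a_3 + a_2 - 2 a_1 = 0  ->  12 a_4 = 3 a_3 - a_2 + 2 a_1 = 3  ->  a_4 = 1/4
  x^3: 20 a_5 - 4 a_4 + 3 a_3 - 2 a_2 = 0  ->  20 a_5 = 4 a_4 - 3 a_3 + 2 a_2 = 0  ->  a_5 = 0
Truncated series: y(x) = -2 + 2 x - 2 x^2 - x^3 + (1/4) x^4 + O(x^6).

a_0 = -2; a_1 = 2; a_2 = -2; a_3 = -1; a_4 = 1/4; a_5 = 0


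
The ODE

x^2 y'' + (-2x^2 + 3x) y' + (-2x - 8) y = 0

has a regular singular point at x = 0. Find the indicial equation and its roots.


Divide by x^2 to reach normal form y'' + P_1(x) y' + P_2(x) y = 0 with P_1(x) = -2 + 3/x and P_2(x) = -2/x - 8/x^2.
x = 0 is a singular point because the y'-coefficient -2 + 3/x has a pole at x = 0 and the y-coefficient -2/x - 8/x^2 has a pole at x = 0.
It is a regular singular point because x P_1(x) = p(x) = 3 - 2x and x^2 P_2(x) = q(x) = -2x - 8 are polynomials, hence analytic at x = 0.
p(0) = 3,  q(0) = -8.
Indicial equation: r(r-1) + p(0) r + q(0) = 0, i.e. r^2 + (p(0) - 1) r + q(0) = 0, i.e. r^2 + 2 r - 8 = 0.
Discriminant: (2)^2 - 4(-8) = 36, so r = (-2 ± 6)/2.
Solving: r_1 = 2, r_2 = -4.

indicial: r^2 + 2 r - 8 = 0; roots r_1 = 2, r_2 = -4


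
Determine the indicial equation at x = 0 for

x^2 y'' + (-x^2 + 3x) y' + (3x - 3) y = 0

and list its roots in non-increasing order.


Divide by x^2 to reach normal form y'' + P_1(x) y' + P_2(x) y = 0 with P_1(x) = -1 + 3/x and P_2(x) = 3/x - 3/x^2.
x = 0 is a singular point because the y'-coefficient -1 + 3/x has a pole at x = 0 and the y-coefficient 3/x - 3/x^2 has a pole at x = 0.
It is a regular singular point because x P_1(x) = p(x) = 3 - x and x^2 P_2(x) = q(x) = 3x - 3 are polynomials, hence analytic at x = 0.
p(0) = 3,  q(0) = -3.
Indicial equation: r(r-1) + p(0) r + q(0) = 0, i.e. r^2 + (p(0) - 1) r + q(0) = 0, i.e. r^2 + 2 r - 3 = 0.
Discriminant: (2)^2 - 4(-3) = 16, so r = (-2 ± 4)/2.
Solving: r_1 = 1, r_2 = -3.

indicial: r^2 + 2 r - 3 = 0; roots r_1 = 1, r_2 = -3


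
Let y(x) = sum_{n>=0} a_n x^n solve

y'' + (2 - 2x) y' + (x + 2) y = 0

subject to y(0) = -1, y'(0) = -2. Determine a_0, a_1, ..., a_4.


Ansatz: y(x) = sum_{n>=0} a_n x^n, so y'(x) = sum_{n>=1} n a_n x^(n-1) and y''(x) = sum_{n>=2} n(n-1) a_n x^(n-2).
Substitute into P(x) y'' + Q(x) y' + R(x) y = 0 with P(x) = 1, Q(x) = 2 - 2x, R(x) = x + 2, and match powers of x.
Initial conditions: a_0 = -1, a_1 = -2.
Setting the coefficient of each power of x to zero and solving order by order (substituting the coefficients already found):
  x^0: 2 a_2 + 2 a_1 + 2 a_0 = 0  ->  2 a_2 = -2 a_1 - 2 a_0 = 6  ->  a_2 = 3
  x^1: 6 a_3 + 4 a_2 + a_0 = 0  ->  6 a_3 = -4 a_2 - a_0 = -11  ->  a_3 = -11/6
  x^2: 12 a_4 + 6 a_3 - 2 a_2 + a_1 = 0  ->  12 a_4 = -6 a_3 + 2 a_2 - a_1 = 19  ->  a_4 = 19/12
Truncated series: y(x) = -1 - 2 x + 3 x^2 - (11/6) x^3 + (19/12) x^4 + O(x^5).

a_0 = -1; a_1 = -2; a_2 = 3; a_3 = -11/6; a_4 = 19/12


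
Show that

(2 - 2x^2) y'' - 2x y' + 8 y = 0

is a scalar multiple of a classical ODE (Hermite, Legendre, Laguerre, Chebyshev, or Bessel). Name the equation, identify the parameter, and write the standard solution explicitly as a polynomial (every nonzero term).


All three coefficients share the factor 2; dividing through by 2 gives  (1 - x^2) y'' - x y' + 4 y = 0.
This matches the Chebyshev equation (1 - x^2) y'' - x y' + n^2 y = 0 (note the -x y' term, not -2x y') with n^2 = 4, so n = 2; the polynomial solution is T_2(x).
With y = sum_k a_k x^k, matching x^k gives (k+2)(k+1) a_{k+2} = (k^2 - n^2) a_k = (k - 2)(k + 2) a_k. The right side vanishes at k = 2, so the series with the parity of 2 terminates at degree 2.
Standard normalization: leading coefficient of T_n is 2^(n-1), so a_2 = 2^1 = 2. Work downward with a_k = (k+1)(k+2) a_{k+2} / ((k - 2)(k + 2)):
  a_0 = (1)(2)(2) / ((0 - 2)(0 + 2)) = 4/(-4) = -1
Hence T_2(x) = 2 x^2 - 1.

T_2(x); series = 2 x^2 - 1


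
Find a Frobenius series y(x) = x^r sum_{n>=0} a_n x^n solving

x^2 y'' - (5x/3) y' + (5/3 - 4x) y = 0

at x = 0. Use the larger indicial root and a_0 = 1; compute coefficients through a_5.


Write in Frobenius form y'' + (p(x)/x) y' + (q(x)/x^2) y = 0:
  p(x) = -5/3,  q(x) = 5/3 - 4x.
Indicial equation: r(r-1) + (-5/3) r + (5/3) = 0 -> roots r_1 = 5/3, r_2 = 1.
Take r = r_1 = 5/3. Let y(x) = x^r sum_{n>=0} a_n x^n with a_0 = 1.
Substitute y = x^r sum a_n x^n and match x^{r+n}. The recurrence is
  D(n) a_n - 4 a_{n-1} = 0,  where D(n) = (r+n)(r+n-1) + (-5/3)(r+n) + (5/3).
  a_n = 4 / D(n) * a_{n-1}.
Since the indicial polynomial factors as (r - r_1)(r - r_2), D(n) = (r_1 + n - r_1)(r_1 + n - r_2) = n(n + 2/3).
Evaluating step by step (a_0 = 1):
  n = 1: D(1) = 1(1 + 2/3) = 5/3; numerator = 4(1) = 4; a_1 = (4)/(5/3) = 12/5
  n = 2: D(2) = 2(2 + 2/3) = 16/3; numerator = 4(12/5) = 48/5; a_2 = (48/5)/(16/3) = 9/5
  n = 3: D(3) = 3(3 + 2/3) = 11; numerator = 4(9/5) = 36/5; a_3 = (36/5)/(11) = 36/55
  n = 4: D(4) = 4(4 + 2/3) = 56/3; numerator = 4(36/55) = 144/55; a_4 = (144/55)/(56/3) = 54/385
  n = 5: D(5) = 5(5 + 2/3) = 85/3; numerator = 4(54/385) = 216/385; a_5 = (216/385)/(85/3) = 648/32725

r = 5/3; a_0 = 1; a_1 = 12/5; a_2 = 9/5; a_3 = 36/55; a_4 = 54/385; a_5 = 648/32725


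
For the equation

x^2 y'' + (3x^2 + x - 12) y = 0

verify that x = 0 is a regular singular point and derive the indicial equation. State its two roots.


Divide by x^2 to reach normal form y'' + P_1(x) y' + P_2(x) y = 0 with P_1(x) = 0 and P_2(x) = 3 + 1/x - 12/x^2.
x = 0 is a singular point because the y-coefficient 3 + 1/x - 12/x^2 has a pole at x = 0.
It is a regular singular point because x P_1(x) = p(x) = 0 and x^2 P_2(x) = q(x) = 3x^2 + x - 12 are polynomials, hence analytic at x = 0.
p(0) = 0,  q(0) = -12.
Indicial equation: r(r-1) + p(0) r + q(0) = 0, i.e. r^2 + (p(0) - 1) r + q(0) = 0, i.e. r^2 - 1 r - 12 = 0.
Discriminant: (-1)^2 - 4(-12) = 49, so r = (1 ± 7)/2.
Solving: r_1 = 4, r_2 = -3.

indicial: r^2 - 1 r - 12 = 0; roots r_1 = 4, r_2 = -3


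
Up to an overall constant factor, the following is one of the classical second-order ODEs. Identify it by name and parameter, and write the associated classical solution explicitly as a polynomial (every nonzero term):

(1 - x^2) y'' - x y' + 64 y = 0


The equation is already in a standard form:  (1 - x^2) y'' - x y' + 64 y = 0.
This matches the Chebyshev equation (1 - x^2) y'' - x y' + n^2 y = 0 (note the -x y' term, not -2x y') with n^2 = 64, so n = 8; the polynomial solution is T_8(x).
With y = sum_k a_k x^k, matching x^k gives (k+2)(k+1) a_{k+2} = (k^2 - n^2) a_k = (k - 8)(k + 8) a_k. The right side vanishes at k = 8, so the series with the parity of 8 terminates at degree 8.
Standard normalization: leading coefficient of T_n is 2^(n-1), so a_8 = 2^7 = 128. Work downward with a_k = (k+1)(k+2) a_{k+2} / ((k - 8)(k + 8)):
  a_6 = (7)(8)(128) / ((6 - 8)(6 + 8)) = 7168/(-28) = -256
  a_4 = (5)(6)(-256) / ((4 - 8)(4 + 8)) = -7680/(-48) = 160
  a_2 = (3)(4)(160) / ((2 - 8)(2 + 8)) = 1920/(-60) = -32
  a_0 = (1)(2)(-32) / ((0 - 8)(0 + 8)) = -64/(-64) = 1
Hence T_8(x) = 128 x^8 - 256 x^6 + 160 x^4 - 32 x^2 + 1.

T_8(x); series = 128 x^8 - 256 x^6 + 160 x^4 - 32 x^2 + 1


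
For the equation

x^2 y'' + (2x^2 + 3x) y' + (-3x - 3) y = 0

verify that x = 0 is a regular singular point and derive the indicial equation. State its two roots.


Divide by x^2 to reach normal form y'' + P_1(x) y' + P_2(x) y = 0 with P_1(x) = 2 + 3/x and P_2(x) = -3/x - 3/x^2.
x = 0 is a singular point because the y'-coefficient 2 + 3/x has a pole at x = 0 and the y-coefficient -3/x - 3/x^2 has a pole at x = 0.
It is a regular singular point because x P_1(x) = p(x) = 2x + 3 and x^2 P_2(x) = q(x) = -3x - 3 are polynomials, hence analytic at x = 0.
p(0) = 3,  q(0) = -3.
Indicial equation: r(r-1) + p(0) r + q(0) = 0, i.e. r^2 + (p(0) - 1) r + q(0) = 0, i.e. r^2 + 2 r - 3 = 0.
Discriminant: (2)^2 - 4(-3) = 16, so r = (-2 ± 4)/2.
Solving: r_1 = 1, r_2 = -3.

indicial: r^2 + 2 r - 3 = 0; roots r_1 = 1, r_2 = -3


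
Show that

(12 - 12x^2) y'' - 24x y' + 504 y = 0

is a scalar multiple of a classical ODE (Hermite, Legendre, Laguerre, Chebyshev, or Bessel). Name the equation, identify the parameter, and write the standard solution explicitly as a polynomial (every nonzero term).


All three coefficients share the factor 12; dividing through by 12 gives  (1 - x^2) y'' - 2x y' + 42 y = 0.
This matches the Legendre equation (1 - x^2) y'' - 2x y' + n(n+1) y = 0 (note the -2x y' term) with n(n+1) = 42, so n = 6; the polynomial solution is P_6(x).
With y = sum_k a_k x^k, matching x^k gives (k+2)(k+1) a_{k+2} = [k(k+1) - n(n+1)] a_k = (k - 6)(k + 7) a_k. The right side vanishes at k = 6, so the series with the parity of 6 terminates at degree 6.
Standard normalization (P_n(1) = 1): leading coefficient (2n)!/(2^n (n!)^2) = 479001600/(64*518400) = 231/16, so a_6 = 231/16. Work downward with a_k = (k+1)(k+2) a_{k+2} / ((k - 6)(k + 7)):
  a_4 = (5)(6)(231/16) / ((4 - 6)(4 + 7)) = (3465/8)/(-22) = -315/16
  a_2 = (3)(4)(-315/16) / ((2 - 6)(2 + 7)) = (-945/4)/(-36) = 105/16
  a_0 = (1)(2)(105/16) / ((0 - 6)(0 + 7)) = (105/8)/(-42) = -5/16
Hence P_6(x) = 231 x^6/16 - 315 x^4/16 + 105 x^2/16 - 5/16.

P_6(x); series = 231 x^6/16 - 315 x^4/16 + 105 x^2/16 - 5/16


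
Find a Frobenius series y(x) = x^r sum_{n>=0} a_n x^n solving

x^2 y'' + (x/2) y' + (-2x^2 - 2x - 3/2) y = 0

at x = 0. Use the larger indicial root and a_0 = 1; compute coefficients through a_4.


Write in Frobenius form y'' + (p(x)/x) y' + (q(x)/x^2) y = 0:
  p(x) = 1/2,  q(x) = -2x^2 - 2x - 3/2.
Indicial equation: r(r-1) + (1/2) r + (-3/2) = 0 -> roots r_1 = 3/2, r_2 = -1.
Take r = r_1 = 3/2. Let y(x) = x^r sum_{n>=0} a_n x^n with a_0 = 1.
Substitute y = x^r sum a_n x^n and match x^{r+n}. The recurrence is
  D(n) a_n - 2 a_{n-1} - 2 a_{n-2} = 0,  where D(n) = (r+n)(r+n-1) + (1/2)(r+n) + (-3/2).
  a_n = [2 a_{n-1} + 2 a_{n-2}] / D(n).
Since the indicial polynomial factors as (r - r_1)(r - r_2), D(n) = (r_1 + n - r_1)(r_1 + n - r_2) = n(n + 5/2).
Evaluating step by step (a_0 = 1):
  n = 1: D(1) = 1(1 + 5/2) = 7/2; numerator = 2(1) = 2; a_1 = (2)/(7/2) = 4/7
  n = 2: D(2) = 2(2 + 5/2) = 9; numerator = 2(4/7) + 2(1) = 22/7; a_2 = (22/7)/(9) = 22/63
  n = 3: D(3) = 3(3 + 5/2) = 33/2; numerator = 2(22/63) + 2(4/7) = 116/63; a_3 = (116/63)/(33/2) = 232/2079
  n = 4: D(4) = 4(4 + 5/2) = 26; numerator = 2(232/2079) + 2(22/63) = 1916/2079; a_4 = (1916/2079)/(26) = 958/27027

r = 3/2; a_0 = 1; a_1 = 4/7; a_2 = 22/63; a_3 = 232/2079; a_4 = 958/27027


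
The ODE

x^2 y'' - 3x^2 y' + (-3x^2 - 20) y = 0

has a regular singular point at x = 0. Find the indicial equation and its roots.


Divide by x^2 to reach normal form y'' + P_1(x) y' + P_2(x) y = 0 with P_1(x) = -3 and P_2(x) = -3 - 20/x^2.
x = 0 is a singular point because the y-coefficient -3 - 20/x^2 has a pole at x = 0.
It is a regular singular point because x P_1(x) = p(x) = -3x and x^2 P_2(x) = q(x) = -3x^2 - 20 are polynomials, hence analytic at x = 0.
p(0) = 0,  q(0) = -20.
Indicial equation: r(r-1) + p(0) r + q(0) = 0, i.e. r^2 + (p(0) - 1) r + q(0) = 0, i.e. r^2 - 1 r - 20 = 0.
Discriminant: (-1)^2 - 4(-20) = 81, so r = (1 ± 9)/2.
Solving: r_1 = 5, r_2 = -4.

indicial: r^2 - 1 r - 20 = 0; roots r_1 = 5, r_2 = -4


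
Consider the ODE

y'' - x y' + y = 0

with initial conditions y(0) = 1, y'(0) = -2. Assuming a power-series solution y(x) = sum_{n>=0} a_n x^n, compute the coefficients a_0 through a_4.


Ansatz: y(x) = sum_{n>=0} a_n x^n, so y'(x) = sum_{n>=1} n a_n x^(n-1) and y''(x) = sum_{n>=2} n(n-1) a_n x^(n-2).
Substitute into P(x) y'' + Q(x) y' + R(x) y = 0 with P(x) = 1, Q(x) = -x, R(x) = 1, and match powers of x.
Initial conditions: a_0 = 1, a_1 = -2.
Setting the coefficient of each power of x to zero and solving order by order (substituting the coefficients already found):
  x^0: 2 a_2 + a_0 = 0  ->  2 a_2 = -a_0 = -1  ->  a_2 = -1/2
  x^1: 6 a_3 = 0  ->  a_3 = 0
  x^2: 12 a_4 - a_2 = 0  ->  12 a_4 = a_2 = -1/2  ->  a_4 = -1/24
Truncated series: y(x) = 1 - 2 x - (1/2) x^2 - (1/24) x^4 + O(x^5).

a_0 = 1; a_1 = -2; a_2 = -1/2; a_3 = 0; a_4 = -1/24


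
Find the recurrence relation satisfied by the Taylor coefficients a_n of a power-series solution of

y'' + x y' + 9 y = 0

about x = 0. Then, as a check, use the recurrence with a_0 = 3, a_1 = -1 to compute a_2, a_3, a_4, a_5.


Substitute y = sum_n a_n x^n.
y''(x) has coefficient (n+2)(n+1) a_{n+2} at x^n;
x y'(x) has coefficient n a_n at x^n (shift);
9 y(x) has coefficient 9 a_n at x^n.
Matching x^n: (n+2)(n+1) a_{n+2} + (n + 9) a_n = 0.
Thus a_{n+2} = (-n - 9) / ((n+1)(n+2)) * a_n.

Check with a_0 = 3, a_1 = -1 (apply the recurrence for n = 0, 1, 2, 3): a_0 = 3, a_1 = -1, a_2 = -27/2, a_3 = 5/3, a_4 = 99/8, a_5 = -1.

a_(n+2) = (-n - 9) / ((n+1)(n+2)) * a_n; check: a_0 = 3, a_1 = -1, a_2 = -27/2, a_3 = 5/3, a_4 = 99/8, a_5 = -1


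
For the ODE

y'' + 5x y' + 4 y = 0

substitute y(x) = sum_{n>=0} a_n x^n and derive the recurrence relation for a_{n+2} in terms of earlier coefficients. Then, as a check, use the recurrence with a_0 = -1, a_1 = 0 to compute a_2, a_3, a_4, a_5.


Substitute y = sum_n a_n x^n.
y''(x) has coefficient (n+2)(n+1) a_{n+2} at x^n;
5 x y'(x) has coefficient 5 n a_n at x^n (shift);
4 y(x) has coefficient 4 a_n at x^n.
Matching x^n: (n+2)(n+1) a_{n+2} + (5n + 4) a_n = 0.
Thus a_{n+2} = (-5n - 4) / ((n+1)(n+2)) * a_n.

Check with a_0 = -1, a_1 = 0 (apply the recurrence for n = 0, 1, 2, 3): a_0 = -1, a_1 = 0, a_2 = 2, a_3 = 0, a_4 = -7/3, a_5 = 0.

a_(n+2) = (-5n - 4) / ((n+1)(n+2)) * a_n; check: a_0 = -1, a_1 = 0, a_2 = 2, a_3 = 0, a_4 = -7/3, a_5 = 0


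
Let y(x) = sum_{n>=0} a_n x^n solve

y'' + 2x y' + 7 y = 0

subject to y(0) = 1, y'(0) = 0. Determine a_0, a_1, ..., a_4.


Ansatz: y(x) = sum_{n>=0} a_n x^n, so y'(x) = sum_{n>=1} n a_n x^(n-1) and y''(x) = sum_{n>=2} n(n-1) a_n x^(n-2).
Substitute into P(x) y'' + Q(x) y' + R(x) y = 0 with P(x) = 1, Q(x) = 2x, R(x) = 7, and match powers of x.
Initial conditions: a_0 = 1, a_1 = 0.
Setting the coefficient of each power of x to zero and solving order by order (substituting the coefficients already found):
  x^0: 2 a_2 + 7 a_0 = 0  ->  2 a_2 = -7 a_0 = -7  ->  a_2 = -7/2
  x^1: 6 a_3 + 9 a_1 = 0  ->  6 a_3 = -9 a_1 = 0  ->  a_3 = 0
  x^2: 12 a_4 + 11 a_2 = 0  ->  12 a_4 = -11 a_2 = 77/2  ->  a_4 = 77/24
Truncated series: y(x) = 1 - (7/2) x^2 + (77/24) x^4 + O(x^5).

a_0 = 1; a_1 = 0; a_2 = -7/2; a_3 = 0; a_4 = 77/24


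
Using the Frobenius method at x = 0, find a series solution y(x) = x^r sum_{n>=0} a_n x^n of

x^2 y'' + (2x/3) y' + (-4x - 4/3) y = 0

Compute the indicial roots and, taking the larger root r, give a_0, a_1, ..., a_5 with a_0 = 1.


Write in Frobenius form y'' + (p(x)/x) y' + (q(x)/x^2) y = 0:
  p(x) = 2/3,  q(x) = -4x - 4/3.
Indicial equation: r(r-1) + (2/3) r + (-4/3) = 0 -> roots r_1 = 4/3, r_2 = -1.
Take r = r_1 = 4/3. Let y(x) = x^r sum_{n>=0} a_n x^n with a_0 = 1.
Substitute y = x^r sum a_n x^n and match x^{r+n}. The recurrence is
  D(n) a_n - 4 a_{n-1} = 0,  where D(n) = (r+n)(r+n-1) + (2/3)(r+n) + (-4/3).
  a_n = 4 / D(n) * a_{n-1}.
Since the indicial polynomial factors as (r - r_1)(r - r_2), D(n) = (r_1 + n - r_1)(r_1 + n - r_2) = n(n + 7/3).
Evaluating step by step (a_0 = 1):
  n = 1: D(1) = 1(1 + 7/3) = 10/3; numerator = 4(1) = 4; a_1 = (4)/(10/3) = 6/5
  n = 2: D(2) = 2(2 + 7/3) = 26/3; numerator = 4(6/5) = 24/5; a_2 = (24/5)/(26/3) = 36/65
  n = 3: D(3) = 3(3 + 7/3) = 16; numerator = 4(36/65) = 144/65; a_3 = (144/65)/(16) = 9/65
  n = 4: D(4) = 4(4 + 7/3) = 76/3; numerator = 4(9/65) = 36/65; a_4 = (36/65)/(76/3) = 27/1235
  n = 5: D(5) = 5(5 + 7/3) = 110/3; numerator = 4(27/1235) = 108/1235; a_5 = (108/1235)/(110/3) = 162/67925

r = 4/3; a_0 = 1; a_1 = 6/5; a_2 = 36/65; a_3 = 9/65; a_4 = 27/1235; a_5 = 162/67925


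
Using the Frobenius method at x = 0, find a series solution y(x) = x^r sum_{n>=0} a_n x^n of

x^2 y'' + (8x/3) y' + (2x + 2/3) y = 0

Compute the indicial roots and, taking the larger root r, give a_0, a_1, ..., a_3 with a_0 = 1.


Write in Frobenius form y'' + (p(x)/x) y' + (q(x)/x^2) y = 0:
  p(x) = 8/3,  q(x) = 2x + 2/3.
Indicial equation: r(r-1) + (8/3) r + (2/3) = 0 -> roots r_1 = -2/3, r_2 = -1.
Take r = r_1 = -2/3. Let y(x) = x^r sum_{n>=0} a_n x^n with a_0 = 1.
Substitute y = x^r sum a_n x^n and match x^{r+n}. The recurrence is
  D(n) a_n + 2 a_{n-1} = 0,  where D(n) = (r+n)(r+n-1) + (8/3)(r+n) + (2/3).
  a_n = -2 / D(n) * a_{n-1}.
Since the indicial polynomial factors as (r - r_1)(r - r_2), D(n) = (r_1 + n - r_1)(r_1 + n - r_2) = n(n + 1/3).
Evaluating step by step (a_0 = 1):
  n = 1: D(1) = 1(1 + 1/3) = 4/3; numerator = -2(1) = -2; a_1 = (-2)/(4/3) = -3/2
  n = 2: D(2) = 2(2 + 1/3) = 14/3; numerator = -2(-3/2) = 3; a_2 = (3)/(14/3) = 9/14
  n = 3: D(3) = 3(3 + 1/3) = 10; numerator = -2(9/14) = -9/7; a_3 = (-9/7)/(10) = -9/70

r = -2/3; a_0 = 1; a_1 = -3/2; a_2 = 9/14; a_3 = -9/70


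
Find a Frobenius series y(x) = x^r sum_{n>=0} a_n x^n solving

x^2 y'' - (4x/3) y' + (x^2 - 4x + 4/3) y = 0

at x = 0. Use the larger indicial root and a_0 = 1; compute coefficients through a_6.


Write in Frobenius form y'' + (p(x)/x) y' + (q(x)/x^2) y = 0:
  p(x) = -4/3,  q(x) = x^2 - 4x + 4/3.
Indicial equation: r(r-1) + (-4/3) r + (4/3) = 0 -> roots r_1 = 4/3, r_2 = 1.
Take r = r_1 = 4/3. Let y(x) = x^r sum_{n>=0} a_n x^n with a_0 = 1.
Substitute y = x^r sum a_n x^n and match x^{r+n}. The recurrence is
  D(n) a_n - 4 a_{n-1} + 1 a_{n-2} = 0,  where D(n) = (r+n)(r+n-1) + (-4/3)(r+n) + (4/3).
  a_n = [4 a_{n-1} - 1 a_{n-2}] / D(n).
Since the indicial polynomial factors as (r - r_1)(r - r_2), D(n) = (r_1 + n - r_1)(r_1 + n - r_2) = n(n + 1/3).
Evaluating step by step (a_0 = 1):
  n = 1: D(1) = 1(1 + 1/3) = 4/3; numerator = 4(1) = 4; a_1 = (4)/(4/3) = 3
  n = 2: D(2) = 2(2 + 1/3) = 14/3; numerator = 4(3) - 1(1) = 11; a_2 = (11)/(14/3) = 33/14
  n = 3: D(3) = 3(3 + 1/3) = 10; numerator = 4(33/14) - 1(3) = 45/7; a_3 = (45/7)/(10) = 9/14
  n = 4: D(4) = 4(4 + 1/3) = 52/3; numerator = 4(9/14) - 1(33/14) = 3/14; a_4 = (3/14)/(52/3) = 9/728
  n = 5: D(5) = 5(5 + 1/3) = 80/3; numerator = 4(9/728) - 1(9/14) = -54/91; a_5 = (-54/91)/(80/3) = -81/3640
  n = 6: D(6) = 6(6 + 1/3) = 38; numerator = 4(-81/3640) - 1(9/728) = -369/3640; a_6 = (-369/3640)/(38) = -369/138320

r = 4/3; a_0 = 1; a_1 = 3; a_2 = 33/14; a_3 = 9/14; a_4 = 9/728; a_5 = -81/3640; a_6 = -369/138320


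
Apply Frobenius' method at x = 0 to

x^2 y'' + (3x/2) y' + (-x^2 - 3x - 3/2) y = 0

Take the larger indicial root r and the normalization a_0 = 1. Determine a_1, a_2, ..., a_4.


Write in Frobenius form y'' + (p(x)/x) y' + (q(x)/x^2) y = 0:
  p(x) = 3/2,  q(x) = -x^2 - 3x - 3/2.
Indicial equation: r(r-1) + (3/2) r + (-3/2) = 0 -> roots r_1 = 1, r_2 = -3/2.
Take r = r_1 = 1. Let y(x) = x^r sum_{n>=0} a_n x^n with a_0 = 1.
Substitute y = x^r sum a_n x^n and match x^{r+n}. The recurrence is
  D(n) a_n - 3 a_{n-1} - 1 a_{n-2} = 0,  where D(n) = (r+n)(r+n-1) + (3/2)(r+n) + (-3/2).
  a_n = [3 a_{n-1} + 1 a_{n-2}] / D(n).
Since the indicial polynomial factors as (r - r_1)(r - r_2), D(n) = (r_1 + n - r_1)(r_1 + n - r_2) = n(n + 5/2).
Evaluating step by step (a_0 = 1):
  n = 1: D(1) = 1(1 + 5/2) = 7/2; numerator = 3(1) = 3; a_1 = (3)/(7/2) = 6/7
  n = 2: D(2) = 2(2 + 5/2) = 9; numerator = 3(6/7) + 1(1) = 25/7; a_2 = (25/7)/(9) = 25/63
  n = 3: D(3) = 3(3 + 5/2) = 33/2; numerator = 3(25/63) + 1(6/7) = 43/21; a_3 = (43/21)/(33/2) = 86/693
  n = 4: D(4) = 4(4 + 5/2) = 26; numerator = 3(86/693) + 1(25/63) = 533/693; a_4 = (533/693)/(26) = 41/1386

r = 1; a_0 = 1; a_1 = 6/7; a_2 = 25/63; a_3 = 86/693; a_4 = 41/1386


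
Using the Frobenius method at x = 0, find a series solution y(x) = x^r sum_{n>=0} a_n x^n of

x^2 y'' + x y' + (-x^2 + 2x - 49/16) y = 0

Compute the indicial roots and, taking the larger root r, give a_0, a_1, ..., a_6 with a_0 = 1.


Write in Frobenius form y'' + (p(x)/x) y' + (q(x)/x^2) y = 0:
  p(x) = 1,  q(x) = -x^2 + 2x - 49/16.
Indicial equation: r(r-1) + (1) r + (-49/16) = 0 -> roots r_1 = 7/4, r_2 = -7/4.
Take r = r_1 = 7/4. Let y(x) = x^r sum_{n>=0} a_n x^n with a_0 = 1.
Substitute y = x^r sum a_n x^n and match x^{r+n}. The recurrence is
  D(n) a_n + 2 a_{n-1} - 1 a_{n-2} = 0,  where D(n) = (r+n)(r+n-1) + (1)(r+n) + (-49/16).
  a_n = [-2 a_{n-1} + 1 a_{n-2}] / D(n).
Since the indicial polynomial factors as (r - r_1)(r - r_2), D(n) = (r_1 + n - r_1)(r_1 + n - r_2) = n(n + 7/2).
Evaluating step by step (a_0 = 1):
  n = 1: D(1) = 1(1 + 7/2) = 9/2; numerator = -2(1) = -2; a_1 = (-2)/(9/2) = -4/9
  n = 2: D(2) = 2(2 + 7/2) = 11; numerator = -2(-4/9) + 1(1) = 17/9; a_2 = (17/9)/(11) = 17/99
  n = 3: D(3) = 3(3 + 7/2) = 39/2; numerator = -2(17/99) + 1(-4/9) = -26/33; a_3 = (-26/33)/(39/2) = -4/99
  n = 4: D(4) = 4(4 + 7/2) = 30; numerator = -2(-4/99) + 1(17/99) = 25/99; a_4 = (25/99)/(30) = 5/594
  n = 5: D(5) = 5(5 + 7/2) = 85/2; numerator = -2(5/594) + 1(-4/99) = -17/297; a_5 = (-17/297)/(85/2) = -2/1485
  n = 6: D(6) = 6(6 + 7/2) = 57; numerator = -2(-2/1485) + 1(5/594) = 1/90; a_6 = (1/90)/(57) = 1/5130

r = 7/4; a_0 = 1; a_1 = -4/9; a_2 = 17/99; a_3 = -4/99; a_4 = 5/594; a_5 = -2/1485; a_6 = 1/5130


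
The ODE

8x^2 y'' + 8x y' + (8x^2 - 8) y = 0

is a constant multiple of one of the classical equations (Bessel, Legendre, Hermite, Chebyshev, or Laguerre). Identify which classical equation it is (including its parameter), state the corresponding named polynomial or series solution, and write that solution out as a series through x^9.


All three coefficients share the factor 8; dividing through by 8 gives  x^2 y'' + x y' + (x^2 - 1) y = 0.
This matches the Bessel equation x^2 y'' + x y' + (x^2 - nu^2) y = 0 with nu^2 = 1, so nu = 1; the solution bounded at x = 0 is J_1(x).
Frobenius at x = 0: indicial roots ±nu; for r = nu the recurrence k(k + 2nu) c_k = -c_{k-2} gives the standard series J_nu(x) = sum_{k>=0} (-1)^k / (k! (k+nu)!) (x/2)^(2k+nu). Evaluate the first 5 terms:
  k = 0: (-1)^0 / (0! * 1! * 2^1) x^1 = 1/(1*1*2) x^1 = (1/2) x^1
  k = 1: (-1)^1 / (1! * 2! * 2^3) x^3 = -1/(1*2*8) x^3 = (-1/16) x^3
  k = 2: (-1)^2 / (2! * 3! * 2^5) x^5 = 1/(2*6*32) x^5 = (1/384) x^5
  k = 3: (-1)^3 / (3! * 4! * 2^7) x^7 = -1/(6*24*128) x^7 = (-1/18432) x^7
  k = 4: (-1)^4 / (4! * 5! * 2^9) x^9 = 1/(24*120*512) x^9 = (1/1474560) x^9
Hence J_1(x) = x^9/1474560 - x^7/18432 + x^5/384 - x^3/16 + x/2 + ....

J_1(x); series = x^9/1474560 - x^7/18432 + x^5/384 - x^3/16 + x/2


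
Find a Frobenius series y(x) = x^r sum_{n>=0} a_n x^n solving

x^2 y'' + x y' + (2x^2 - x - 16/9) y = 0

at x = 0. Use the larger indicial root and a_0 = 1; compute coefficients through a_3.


Write in Frobenius form y'' + (p(x)/x) y' + (q(x)/x^2) y = 0:
  p(x) = 1,  q(x) = 2x^2 - x - 16/9.
Indicial equation: r(r-1) + (1) r + (-16/9) = 0 -> roots r_1 = 4/3, r_2 = -4/3.
Take r = r_1 = 4/3. Let y(x) = x^r sum_{n>=0} a_n x^n with a_0 = 1.
Substitute y = x^r sum a_n x^n and match x^{r+n}. The recurrence is
  D(n) a_n - 1 a_{n-1} + 2 a_{n-2} = 0,  where D(n) = (r+n)(r+n-1) + (1)(r+n) + (-16/9).
  a_n = [1 a_{n-1} - 2 a_{n-2}] / D(n).
Since the indicial polynomial factors as (r - r_1)(r - r_2), D(n) = (r_1 + n - r_1)(r_1 + n - r_2) = n(n + 8/3).
Evaluating step by step (a_0 = 1):
  n = 1: D(1) = 1(1 + 8/3) = 11/3; numerator = 1(1) = 1; a_1 = (1)/(11/3) = 3/11
  n = 2: D(2) = 2(2 + 8/3) = 28/3; numerator = 1(3/11) - 2(1) = -19/11; a_2 = (-19/11)/(28/3) = -57/308
  n = 3: D(3) = 3(3 + 8/3) = 17; numerator = 1(-57/308) - 2(3/11) = -225/308; a_3 = (-225/308)/(17) = -225/5236

r = 4/3; a_0 = 1; a_1 = 3/11; a_2 = -57/308; a_3 = -225/5236


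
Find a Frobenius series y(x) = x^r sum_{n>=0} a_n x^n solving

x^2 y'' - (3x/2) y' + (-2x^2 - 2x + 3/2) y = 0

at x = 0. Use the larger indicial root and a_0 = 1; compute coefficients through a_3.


Write in Frobenius form y'' + (p(x)/x) y' + (q(x)/x^2) y = 0:
  p(x) = -3/2,  q(x) = -2x^2 - 2x + 3/2.
Indicial equation: r(r-1) + (-3/2) r + (3/2) = 0 -> roots r_1 = 3/2, r_2 = 1.
Take r = r_1 = 3/2. Let y(x) = x^r sum_{n>=0} a_n x^n with a_0 = 1.
Substitute y = x^r sum a_n x^n and match x^{r+n}. The recurrence is
  D(n) a_n - 2 a_{n-1} - 2 a_{n-2} = 0,  where D(n) = (r+n)(r+n-1) + (-3/2)(r+n) + (3/2).
  a_n = [2 a_{n-1} + 2 a_{n-2}] / D(n).
Since the indicial polynomial factors as (r - r_1)(r - r_2), D(n) = (r_1 + n - r_1)(r_1 + n - r_2) = n(n + 1/2).
Evaluating step by step (a_0 = 1):
  n = 1: D(1) = 1(1 + 1/2) = 3/2; numerator = 2(1) = 2; a_1 = (2)/(3/2) = 4/3
  n = 2: D(2) = 2(2 + 1/2) = 5; numerator = 2(4/3) + 2(1) = 14/3; a_2 = (14/3)/(5) = 14/15
  n = 3: D(3) = 3(3 + 1/2) = 21/2; numerator = 2(14/15) + 2(4/3) = 68/15; a_3 = (68/15)/(21/2) = 136/315

r = 3/2; a_0 = 1; a_1 = 4/3; a_2 = 14/15; a_3 = 136/315


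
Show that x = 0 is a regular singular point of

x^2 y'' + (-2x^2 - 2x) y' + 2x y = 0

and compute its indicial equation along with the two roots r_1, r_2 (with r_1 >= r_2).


Divide by x^2 to reach normal form y'' + P_1(x) y' + P_2(x) y = 0 with P_1(x) = -2 - 2/x and P_2(x) = 2/x.
x = 0 is a singular point because the y'-coefficient -2 - 2/x has a pole at x = 0 and the y-coefficient 2/x has a pole at x = 0.
It is a regular singular point because x P_1(x) = p(x) = -2x - 2 and x^2 P_2(x) = q(x) = 2x are polynomials, hence analytic at x = 0.
p(0) = -2,  q(0) = 0.
Indicial equation: r(r-1) + p(0) r + q(0) = 0, i.e. r^2 + (p(0) - 1) r + q(0) = 0, i.e. r^2 - 3 r = 0.
Discriminant: (-3)^2 - 4(0) = 9, so r = (3 ± 3)/2.
Solving: r_1 = 3, r_2 = 0.

indicial: r^2 - 3 r = 0; roots r_1 = 3, r_2 = 0


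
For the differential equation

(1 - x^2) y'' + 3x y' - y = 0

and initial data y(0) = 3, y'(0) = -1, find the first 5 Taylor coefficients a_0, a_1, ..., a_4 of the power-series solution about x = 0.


Ansatz: y(x) = sum_{n>=0} a_n x^n, so y'(x) = sum_{n>=1} n a_n x^(n-1) and y''(x) = sum_{n>=2} n(n-1) a_n x^(n-2).
Substitute into P(x) y'' + Q(x) y' + R(x) y = 0 with P(x) = 1 - x^2, Q(x) = 3x, R(x) = -1, and match powers of x.
Initial conditions: a_0 = 3, a_1 = -1.
Setting the coefficient of each power of x to zero and solving order by order (substituting the coefficients already found):
  x^0: 2 a_2 - a_0 = 0  ->  2 a_2 = a_0 = 3  ->  a_2 = 3/2
  x^1: 6 a_3 + 2 a_1 = 0  ->  6 a_3 = -2 a_1 = 2  ->  a_3 = 1/3
  x^2: 12 a_4 + 3 a_2 = 0  ->  12 a_4 = -3 a_2 = -9/2  ->  a_4 = -3/8
Truncated series: y(x) = 3 - x + (3/2) x^2 + (1/3) x^3 - (3/8) x^4 + O(x^5).

a_0 = 3; a_1 = -1; a_2 = 3/2; a_3 = 1/3; a_4 = -3/8


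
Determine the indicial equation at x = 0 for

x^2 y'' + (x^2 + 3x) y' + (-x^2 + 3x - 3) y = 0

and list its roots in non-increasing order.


Divide by x^2 to reach normal form y'' + P_1(x) y' + P_2(x) y = 0 with P_1(x) = 1 + 3/x and P_2(x) = -1 + 3/x - 3/x^2.
x = 0 is a singular point because the y'-coefficient 1 + 3/x has a pole at x = 0 and the y-coefficient -1 + 3/x - 3/x^2 has a pole at x = 0.
It is a regular singular point because x P_1(x) = p(x) = x + 3 and x^2 P_2(x) = q(x) = -x^2 + 3x - 3 are polynomials, hence analytic at x = 0.
p(0) = 3,  q(0) = -3.
Indicial equation: r(r-1) + p(0) r + q(0) = 0, i.e. r^2 + (p(0) - 1) r + q(0) = 0, i.e. r^2 + 2 r - 3 = 0.
Discriminant: (2)^2 - 4(-3) = 16, so r = (-2 ± 4)/2.
Solving: r_1 = 1, r_2 = -3.

indicial: r^2 + 2 r - 3 = 0; roots r_1 = 1, r_2 = -3


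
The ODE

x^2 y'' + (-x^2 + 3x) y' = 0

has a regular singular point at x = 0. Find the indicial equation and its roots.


Divide by x^2 to reach normal form y'' + P_1(x) y' + P_2(x) y = 0 with P_1(x) = -1 + 3/x and P_2(x) = 0.
x = 0 is a singular point because the y'-coefficient -1 + 3/x has a pole at x = 0.
It is a regular singular point because x P_1(x) = p(x) = 3 - x and x^2 P_2(x) = q(x) = 0 are polynomials, hence analytic at x = 0.
p(0) = 3,  q(0) = 0.
Indicial equation: r(r-1) + p(0) r + q(0) = 0, i.e. r^2 + (p(0) - 1) r + q(0) = 0, i.e. r^2 + 2 r = 0.
Discriminant: (2)^2 - 4(0) = 4, so r = (-2 ± 2)/2.
Solving: r_1 = 0, r_2 = -2.

indicial: r^2 + 2 r = 0; roots r_1 = 0, r_2 = -2


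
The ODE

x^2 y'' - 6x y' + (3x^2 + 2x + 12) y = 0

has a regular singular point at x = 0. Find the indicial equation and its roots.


Divide by x^2 to reach normal form y'' + P_1(x) y' + P_2(x) y = 0 with P_1(x) = -6/x and P_2(x) = 3 + 2/x + 12/x^2.
x = 0 is a singular point because the y'-coefficient -6/x has a pole at x = 0 and the y-coefficient 3 + 2/x + 12/x^2 has a pole at x = 0.
It is a regular singular point because x P_1(x) = p(x) = -6 and x^2 P_2(x) = q(x) = 3x^2 + 2x + 12 are polynomials, hence analytic at x = 0.
p(0) = -6,  q(0) = 12.
Indicial equation: r(r-1) + p(0) r + q(0) = 0, i.e. r^2 + (p(0) - 1) r + q(0) = 0, i.e. r^2 - 7 r + 12 = 0.
Discriminant: (-7)^2 - 4(12) = 1, so r = (7 ± 1)/2.
Solving: r_1 = 4, r_2 = 3.

indicial: r^2 - 7 r + 12 = 0; roots r_1 = 4, r_2 = 3


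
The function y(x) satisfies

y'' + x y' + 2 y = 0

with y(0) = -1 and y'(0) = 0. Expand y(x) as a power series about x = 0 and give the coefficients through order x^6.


Ansatz: y(x) = sum_{n>=0} a_n x^n, so y'(x) = sum_{n>=1} n a_n x^(n-1) and y''(x) = sum_{n>=2} n(n-1) a_n x^(n-2).
Substitute into P(x) y'' + Q(x) y' + R(x) y = 0 with P(x) = 1, Q(x) = x, R(x) = 2, and match powers of x.
Initial conditions: a_0 = -1, a_1 = 0.
Setting the coefficient of each power of x to zero and solving order by order (substituting the coefficients already found):
  x^0: 2 a_2 + 2 a_0 = 0  ->  2 a_2 = -2 a_0 = 2  ->  a_2 = 1
  x^1: 6 a_3 + 3 a_1 = 0  ->  6 a_3 = -3 a_1 = 0  ->  a_3 = 0
  x^2: 12 a_4 + 4 a_2 = 0  ->  12 a_4 = -4 a_2 = -4  ->  a_4 = -1/3
  x^3: 20 a_5 + 5 a_3 = 0  ->  20 a_5 = -5 a_3 = 0  ->  a_5 = 0
  x^4: 30 a_6 + 6 a_4 = 0  ->  30 a_6 = -6 a_4 = 2  ->  a_6 = 1/15
Truncated series: y(x) = -1 + x^2 - (1/3) x^4 + (1/15) x^6 + O(x^7).

a_0 = -1; a_1 = 0; a_2 = 1; a_3 = 0; a_4 = -1/3; a_5 = 0; a_6 = 1/15


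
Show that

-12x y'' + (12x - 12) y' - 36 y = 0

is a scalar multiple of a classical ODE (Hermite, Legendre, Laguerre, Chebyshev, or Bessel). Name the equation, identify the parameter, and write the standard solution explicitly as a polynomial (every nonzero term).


All three coefficients share the factor -12; dividing through by -12 gives  x y'' + (1 - x) y' + 3 y = 0.
This matches the Laguerre equation x y'' + (1 - x) y' + n y = 0 with n = 3; the polynomial solution is L_3(x).
With y = sum_k a_k x^k, matching x^k gives (k+1)k a_{k+1} + (k+1) a_{k+1} - k a_k + n a_k = 0, i.e. (k+1)^2 a_{k+1} = (k - n) a_k = (k - 3) a_k. The right side vanishes at k = 3, so the series terminates at degree 3.
Standard normalization L_n(0) = 1 gives a_0 = 1. Work upward with a_{k+1} = (k - 3) a_k / (k+1)^2:
  a_1 = (0 - 3)(1) / 1^2 = -3/1 = -3
  a_2 = (1 - 3)(-3) / 2^2 = 6/4 = 3/2
  a_3 = (2 - 3)(3/2) / 3^2 = (-3/2)/9 = -1/6
Hence L_3(x) = -x^3/6 + 3 x^2/2 - 3 x + 1.

L_3(x); series = -x^3/6 + 3 x^2/2 - 3 x + 1


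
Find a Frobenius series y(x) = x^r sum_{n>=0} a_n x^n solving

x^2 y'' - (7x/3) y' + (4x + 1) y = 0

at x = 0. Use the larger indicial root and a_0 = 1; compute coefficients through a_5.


Write in Frobenius form y'' + (p(x)/x) y' + (q(x)/x^2) y = 0:
  p(x) = -7/3,  q(x) = 4x + 1.
Indicial equation: r(r-1) + (-7/3) r + (1) = 0 -> roots r_1 = 3, r_2 = 1/3.
Take r = r_1 = 3. Let y(x) = x^r sum_{n>=0} a_n x^n with a_0 = 1.
Substitute y = x^r sum a_n x^n and match x^{r+n}. The recurrence is
  D(n) a_n + 4 a_{n-1} = 0,  where D(n) = (r+n)(r+n-1) + (-7/3)(r+n) + (1).
  a_n = -4 / D(n) * a_{n-1}.
Since the indicial polynomial factors as (r - r_1)(r - r_2), D(n) = (r_1 + n - r_1)(r_1 + n - r_2) = n(n + 8/3).
Evaluating step by step (a_0 = 1):
  n = 1: D(1) = 1(1 + 8/3) = 11/3; numerator = -4(1) = -4; a_1 = (-4)/(11/3) = -12/11
  n = 2: D(2) = 2(2 + 8/3) = 28/3; numerator = -4(-12/11) = 48/11; a_2 = (48/11)/(28/3) = 36/77
  n = 3: D(3) = 3(3 + 8/3) = 17; numerator = -4(36/77) = -144/77; a_3 = (-144/77)/(17) = -144/1309
  n = 4: D(4) = 4(4 + 8/3) = 80/3; numerator = -4(-144/1309) = 576/1309; a_4 = (576/1309)/(80/3) = 108/6545
  n = 5: D(5) = 5(5 + 8/3) = 115/3; numerator = -4(108/6545) = -432/6545; a_5 = (-432/6545)/(115/3) = -1296/752675

r = 3; a_0 = 1; a_1 = -12/11; a_2 = 36/77; a_3 = -144/1309; a_4 = 108/6545; a_5 = -1296/752675


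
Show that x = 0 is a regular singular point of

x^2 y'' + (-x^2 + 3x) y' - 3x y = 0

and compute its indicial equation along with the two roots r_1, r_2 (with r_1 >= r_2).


Divide by x^2 to reach normal form y'' + P_1(x) y' + P_2(x) y = 0 with P_1(x) = -1 + 3/x and P_2(x) = -3/x.
x = 0 is a singular point because the y'-coefficient -1 + 3/x has a pole at x = 0 and the y-coefficient -3/x has a pole at x = 0.
It is a regular singular point because x P_1(x) = p(x) = 3 - x and x^2 P_2(x) = q(x) = -3x are polynomials, hence analytic at x = 0.
p(0) = 3,  q(0) = 0.
Indicial equation: r(r-1) + p(0) r + q(0) = 0, i.e. r^2 + (p(0) - 1) r + q(0) = 0, i.e. r^2 + 2 r = 0.
Discriminant: (2)^2 - 4(0) = 4, so r = (-2 ± 2)/2.
Solving: r_1 = 0, r_2 = -2.

indicial: r^2 + 2 r = 0; roots r_1 = 0, r_2 = -2


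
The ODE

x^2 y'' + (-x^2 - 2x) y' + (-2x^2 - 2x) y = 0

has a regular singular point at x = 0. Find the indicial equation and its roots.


Divide by x^2 to reach normal form y'' + P_1(x) y' + P_2(x) y = 0 with P_1(x) = -1 - 2/x and P_2(x) = -2 - 2/x.
x = 0 is a singular point because the y'-coefficient -1 - 2/x has a pole at x = 0 and the y-coefficient -2 - 2/x has a pole at x = 0.
It is a regular singular point because x P_1(x) = p(x) = -x - 2 and x^2 P_2(x) = q(x) = -2x^2 - 2x are polynomials, hence analytic at x = 0.
p(0) = -2,  q(0) = 0.
Indicial equation: r(r-1) + p(0) r + q(0) = 0, i.e. r^2 + (p(0) - 1) r + q(0) = 0, i.e. r^2 - 3 r = 0.
Discriminant: (-3)^2 - 4(0) = 9, so r = (3 ± 3)/2.
Solving: r_1 = 3, r_2 = 0.

indicial: r^2 - 3 r = 0; roots r_1 = 3, r_2 = 0


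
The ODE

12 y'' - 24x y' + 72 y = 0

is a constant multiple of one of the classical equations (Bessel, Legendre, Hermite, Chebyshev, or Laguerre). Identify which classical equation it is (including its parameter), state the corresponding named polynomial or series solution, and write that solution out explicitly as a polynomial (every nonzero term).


All three coefficients share the factor 12; dividing through by 12 gives  y'' - 2x y' + 6 y = 0.
This matches the Hermite equation y'' - 2x y' + 2n y = 0 with 2n = 6, so n = 3; the polynomial solution is H_3(x).
With y = sum_k a_k x^k, matching x^k gives (k+2)(k+1) a_{k+2} = 2(k - n) a_k = 2(k - 3) a_k. The right side vanishes at k = 3, so the series with the parity of 3 terminates at degree 3.
Standard normalization: leading coefficient of H_n is 2^n, so a_3 = 2^3 = 8. Work downward with a_k = (k+1)(k+2) a_{k+2} / (2(k - n)):
  a_1 = (2)(3)(8) / (2(1 - 3)) = 48/(-4) = -12
Hence H_3(x) = 8 x^3 - 12 x.

H_3(x); series = 8 x^3 - 12 x


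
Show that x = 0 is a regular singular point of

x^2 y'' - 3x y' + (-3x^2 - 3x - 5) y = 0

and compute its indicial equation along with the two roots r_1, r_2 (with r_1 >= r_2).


Divide by x^2 to reach normal form y'' + P_1(x) y' + P_2(x) y = 0 with P_1(x) = -3/x and P_2(x) = -3 - 3/x - 5/x^2.
x = 0 is a singular point because the y'-coefficient -3/x has a pole at x = 0 and the y-coefficient -3 - 3/x - 5/x^2 has a pole at x = 0.
It is a regular singular point because x P_1(x) = p(x) = -3 and x^2 P_2(x) = q(x) = -3x^2 - 3x - 5 are polynomials, hence analytic at x = 0.
p(0) = -3,  q(0) = -5.
Indicial equation: r(r-1) + p(0) r + q(0) = 0, i.e. r^2 + (p(0) - 1) r + q(0) = 0, i.e. r^2 - 4 r - 5 = 0.
Discriminant: (-4)^2 - 4(-5) = 36, so r = (4 ± 6)/2.
Solving: r_1 = 5, r_2 = -1.

indicial: r^2 - 4 r - 5 = 0; roots r_1 = 5, r_2 = -1


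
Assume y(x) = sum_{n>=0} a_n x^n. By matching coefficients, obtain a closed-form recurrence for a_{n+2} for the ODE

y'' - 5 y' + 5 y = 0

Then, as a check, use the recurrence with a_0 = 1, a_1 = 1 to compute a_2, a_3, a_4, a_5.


Substitute y = sum_n a_n x^n.
y''(x) has coefficient (n+2)(n+1) a_{n+2} at x^n;
-5 y'(x) has coefficient -5 (n+1) a_{n+1} at x^n;
5 y(x) has coefficient 5 a_n at x^n.
Matching x^n: (n+2)(n+1) a_{n+2} - 5 (n+1) a_{n+1} + 5 a_n = 0.
Thus a_{n+2} = [5 (n+1) a_{n+1} - 5 a_n] / ((n+1)(n+2)).

Check with a_0 = 1, a_1 = 1 (apply the recurrence for n = 0, 1, 2, 3): a_0 = 1, a_1 = 1, a_2 = 0, a_3 = -5/6, a_4 = -25/24, a_5 = -5/6.

a_(n+2) = [5 (n+1) a_(n+1) - 5 a_n] / ((n+1)(n+2)); check: a_0 = 1, a_1 = 1, a_2 = 0, a_3 = -5/6, a_4 = -25/24, a_5 = -5/6
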